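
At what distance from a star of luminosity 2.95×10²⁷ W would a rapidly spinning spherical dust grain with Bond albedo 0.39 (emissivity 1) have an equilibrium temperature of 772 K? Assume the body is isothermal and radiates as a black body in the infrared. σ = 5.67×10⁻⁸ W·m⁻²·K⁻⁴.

d ≈ 4.22×10¹⁰ m

For an isothermal black-emitting sphere, (1−a)S·πr² = σ·4πr²·T⁴ ⇒ S = 4σT⁴/(1−a).
S = 4·5.67×10⁻⁸·(772)⁴/0.610 = 1.321×10⁵ W/m².
Flux falls as S = L/(4πd²), so d = √(L/(4πS)) = √(2.95×10²⁷/(4π·1.321×10⁵)).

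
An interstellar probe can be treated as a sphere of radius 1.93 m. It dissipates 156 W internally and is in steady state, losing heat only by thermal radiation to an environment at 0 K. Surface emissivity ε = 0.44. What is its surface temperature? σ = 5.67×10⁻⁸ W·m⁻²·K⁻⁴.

T ≈ 108 K

Steady state: internal power = radiated power, P = εσA T⁴.
Radiating area A = 4πr² = 46.81 m².
T⁴ = P/(εσA) = 156/(0.44·5.67×10⁻⁸·46.81) = 1.336×10⁸ K⁴.
T = (1.336×10⁸)^(1/4).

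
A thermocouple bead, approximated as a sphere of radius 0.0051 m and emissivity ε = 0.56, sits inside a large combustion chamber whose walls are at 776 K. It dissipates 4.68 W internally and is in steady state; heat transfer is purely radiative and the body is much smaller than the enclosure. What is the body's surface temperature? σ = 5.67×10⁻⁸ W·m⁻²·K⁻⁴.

T ≈ 950 K

For a small grey body in a large enclosure, net radiated power = εσA(T⁴ − T_w⁴).
Steady state: P = εσA(T⁴ − T_w⁴) with A = 4πr² = 3.269×10⁻⁴ m².
T⁴ = P/(εσA) + T_w⁴ = 4.68/(0.56·5.67×10⁻⁸·3.269×10⁻⁴) + (776)⁴
    = 4.509×10¹¹ + 3.626×10¹¹ = 8.136×10¹¹ K⁴.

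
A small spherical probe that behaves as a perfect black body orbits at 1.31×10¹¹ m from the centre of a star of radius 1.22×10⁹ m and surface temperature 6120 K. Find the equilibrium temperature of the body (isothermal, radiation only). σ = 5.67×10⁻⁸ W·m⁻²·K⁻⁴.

T ≈ 418 K

The star's surface emits σT_*⁴; at distance d the flux is S = σT_*⁴(R_*/d)².
S = 5.67×10⁻⁸·(6120)⁴·(1.22×10⁹/1.31×10¹¹)² = 6899 W/m².
For an isothermal sphere T⁴ = (1−a)S/(4σ) = 3.042×10¹⁰ K⁴.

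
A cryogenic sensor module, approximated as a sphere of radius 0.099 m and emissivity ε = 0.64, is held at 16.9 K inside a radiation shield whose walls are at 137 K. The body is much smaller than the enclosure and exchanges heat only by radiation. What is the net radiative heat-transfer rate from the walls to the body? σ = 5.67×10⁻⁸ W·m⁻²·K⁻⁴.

For a small grey body in a large enclosure: P_net = εσA(T_body⁴ − T_wall⁴).
A = 4πr² = 0.1232 m²; T_body⁴ − T_wall⁴ = 81570 − 3.523×10⁸ = -3.522×10⁸ K⁴.
|P_net| = 0.64·5.67×10⁻⁸·0.1232·3.522×10⁸.

P_net ≈ 1.57 W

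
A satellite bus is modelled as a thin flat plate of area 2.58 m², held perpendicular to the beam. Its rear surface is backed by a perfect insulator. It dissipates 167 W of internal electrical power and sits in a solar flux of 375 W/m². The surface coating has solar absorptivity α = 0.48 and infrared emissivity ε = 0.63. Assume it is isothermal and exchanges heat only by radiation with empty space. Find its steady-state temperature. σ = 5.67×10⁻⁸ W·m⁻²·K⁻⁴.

T ≈ 288 K

At steady state, absorbed solar power + internal power = radiated power.
Absorbed: α·S·A_cross = 0.48·375·2.580 = 464.4 W (cross-section A).
Total input = 464.4 + 167 = 631.4 W.
Radiated: εσ·A_surf·T⁴ with A_surf = A = 2.580 m².
T⁴ = 631.4/(0.63·5.67×10⁻⁸·2.580) = 6.851×10⁹ K⁴.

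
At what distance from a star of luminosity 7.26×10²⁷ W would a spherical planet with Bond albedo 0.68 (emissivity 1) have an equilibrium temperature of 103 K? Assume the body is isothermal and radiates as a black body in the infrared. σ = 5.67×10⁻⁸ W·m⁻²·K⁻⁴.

For an isothermal black-emitting sphere, (1−a)S·πr² = σ·4πr²·T⁴ ⇒ S = 4σT⁴/(1−a).
S = 4·5.67×10⁻⁸·(103)⁴/0.320 = 79.77 W/m².
Flux falls as S = L/(4πd²), so d = √(L/(4πS)) = √(7.26×10²⁷/(4π·79.77)).

d ≈ 2.69×10¹² m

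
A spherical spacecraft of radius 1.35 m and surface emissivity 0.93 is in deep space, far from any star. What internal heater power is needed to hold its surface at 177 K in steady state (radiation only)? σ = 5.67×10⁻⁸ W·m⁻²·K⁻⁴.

P = εσ·4πr²·T⁴.
4πr² = 22.90 m²; T⁴ = 9.815×10⁸ K⁴.
P = 0.93·5.67×10⁻⁸·22.90·9.815×10⁸.

P ≈ 1190 W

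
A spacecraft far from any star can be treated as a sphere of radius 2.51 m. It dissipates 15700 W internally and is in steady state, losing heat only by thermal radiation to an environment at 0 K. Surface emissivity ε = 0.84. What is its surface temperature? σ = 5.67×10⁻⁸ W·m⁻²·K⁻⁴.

T ≈ 254 K

Steady state: internal power = radiated power, P = εσA T⁴.
Radiating area A = 4πr² = 79.17 m².
T⁴ = P/(εσA) = 15700/(0.84·5.67×10⁻⁸·79.17) = 4.164×10⁹ K⁴.
T = (4.164×10⁹)^(1/4).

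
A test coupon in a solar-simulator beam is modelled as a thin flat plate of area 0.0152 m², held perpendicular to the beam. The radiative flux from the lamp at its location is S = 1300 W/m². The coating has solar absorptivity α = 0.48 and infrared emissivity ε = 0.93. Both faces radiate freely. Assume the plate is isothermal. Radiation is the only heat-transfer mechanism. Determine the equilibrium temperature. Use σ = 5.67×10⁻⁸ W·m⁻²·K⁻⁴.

T ≈ 277 K

At equilibrium, absorbed power = emitted power.
Absorbing cross-section = A = 0.01520 m²; emitting surface = 2A = 0.03040 m² (ratio 2).
αS·A_cross = εσ·A_surf·T⁴  ⇒  T⁴ = αS/(ε·2σ).
T⁴ = 0.480·1300/(0.93·2·5.67×10⁻⁸) = 5.917×10⁹ K⁴.
T = (5.917×10⁹)^(1/4).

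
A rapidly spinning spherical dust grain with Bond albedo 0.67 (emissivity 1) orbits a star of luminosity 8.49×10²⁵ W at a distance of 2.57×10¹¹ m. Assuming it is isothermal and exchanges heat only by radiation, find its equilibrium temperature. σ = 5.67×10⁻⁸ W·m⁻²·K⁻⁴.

T ≈ 110 K

First find the stellar flux at distance d: S = L/(4πd²) = 8.49×10²⁵/(4π·(2.57×10¹¹)²) = 102.3 W/m².
For an isothermal sphere, absorbed (1−a)S·πr² = emitted σ·4πr²·T⁴, so T⁴ = (1−a)S/(4σ).
T⁴ = 0.330·102.3/(4·5.67×10⁻⁸) = 1.488×10⁸ K⁴.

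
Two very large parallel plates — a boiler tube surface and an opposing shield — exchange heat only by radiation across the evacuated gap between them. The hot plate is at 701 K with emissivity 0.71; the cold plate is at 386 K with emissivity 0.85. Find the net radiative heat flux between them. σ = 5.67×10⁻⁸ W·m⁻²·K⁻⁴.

For two infinite grey parallel plates, q = σ(T₁⁴ − T₂⁴)/(1/ε₁ + 1/ε₂ − 1).
T₁⁴ − T₂⁴ = 2.415×10¹¹ − 2.220×10¹⁰ = 2.193×10¹¹ K⁴.
1/ε₁ + 1/ε₂ − 1 = 1.408 + 1.176 − 1 = 1.585.
q = 5.67×10⁻⁸ × 2.193×10¹¹ / 1.585.

q ≈ 7840 W/m²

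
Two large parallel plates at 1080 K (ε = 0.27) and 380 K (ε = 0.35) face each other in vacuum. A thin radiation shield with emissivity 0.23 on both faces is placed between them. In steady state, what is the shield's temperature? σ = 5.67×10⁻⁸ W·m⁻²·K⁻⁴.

In steady state the net flux on the hot side equals that on the cold side.
σ(T₁⁴−T_s⁴)/D₁ = σ(T_s⁴−T₂⁴)/D₂, with D₁ = 1/ε₁+1/ε_s−1 = 7.052, D₂ = 1/ε_s+1/ε₂−1 = 6.205.
Solve for T_s⁴: T_s⁴ = (D₂·T₁⁴ + D₁·T₂⁴)/(D₁+D₂) = 6.479×10¹¹ K⁴.

T_s ≈ 897 K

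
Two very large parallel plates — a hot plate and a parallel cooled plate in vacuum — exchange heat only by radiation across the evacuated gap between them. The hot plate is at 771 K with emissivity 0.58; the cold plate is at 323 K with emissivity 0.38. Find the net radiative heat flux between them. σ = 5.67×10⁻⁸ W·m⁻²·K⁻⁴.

For two infinite grey parallel plates, q = σ(T₁⁴ − T₂⁴)/(1/ε₁ + 1/ε₂ − 1).
T₁⁴ − T₂⁴ = 3.534×10¹¹ − 1.088×10¹⁰ = 3.425×10¹¹ K⁴.
1/ε₁ + 1/ε₂ − 1 = 1.724 + 2.632 − 1 = 3.356.
q = 5.67×10⁻⁸ × 3.425×10¹¹ / 3.356.

q ≈ 5790 W/m²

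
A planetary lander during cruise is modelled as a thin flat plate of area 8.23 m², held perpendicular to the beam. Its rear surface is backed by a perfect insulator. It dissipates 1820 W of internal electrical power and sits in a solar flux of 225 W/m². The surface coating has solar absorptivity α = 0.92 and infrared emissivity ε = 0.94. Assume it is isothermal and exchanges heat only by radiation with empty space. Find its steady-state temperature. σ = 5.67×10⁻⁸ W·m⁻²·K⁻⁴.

At steady state, absorbed solar power + internal power = radiated power.
Absorbed: α·S·A_cross = 0.92·225·8.230 = 1704 W (cross-section A).
Total input = 1704 + 1820 = 3524 W.
Radiated: εσ·A_surf·T⁴ with A_surf = A = 8.230 m².
T⁴ = 3524/(0.94·5.67×10⁻⁸·8.230) = 8.033×10⁹ K⁴.

T ≈ 299 K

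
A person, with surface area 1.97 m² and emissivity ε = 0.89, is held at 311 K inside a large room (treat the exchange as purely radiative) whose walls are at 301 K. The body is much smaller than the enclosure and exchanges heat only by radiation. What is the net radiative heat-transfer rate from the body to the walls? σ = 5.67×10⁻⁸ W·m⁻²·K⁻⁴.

For a small grey body in a large enclosure: P_net = εσA(T_body⁴ − T_wall⁴).
A = 1.97 m²; T_body⁴ − T_wall⁴ = 9.355×10⁹ − 8.209×10⁹ = 1.146×10⁹ K⁴.
|P_net| = 0.89·5.67×10⁻⁸·1.970·1.146×10⁹.

P_net ≈ 114 W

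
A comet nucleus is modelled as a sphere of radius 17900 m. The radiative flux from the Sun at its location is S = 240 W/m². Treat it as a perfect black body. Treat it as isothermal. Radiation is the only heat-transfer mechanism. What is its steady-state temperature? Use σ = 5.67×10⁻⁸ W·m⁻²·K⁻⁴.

At equilibrium, absorbed power = emitted power.
Absorbing cross-section = πr² = 1.007×10⁹ m²; emitting surface = 4πr² = 4.026×10⁹ m² (ratio 4).
S·A_cross = εσ·A_surf·T⁴  ⇒  T⁴ = S/(4σ).
T⁴ = 1.00·240/(4·5.67×10⁻⁸) = 1.058×10⁹ K⁴.
T = (1.058×10⁹)^(1/4).

T ≈ 180 K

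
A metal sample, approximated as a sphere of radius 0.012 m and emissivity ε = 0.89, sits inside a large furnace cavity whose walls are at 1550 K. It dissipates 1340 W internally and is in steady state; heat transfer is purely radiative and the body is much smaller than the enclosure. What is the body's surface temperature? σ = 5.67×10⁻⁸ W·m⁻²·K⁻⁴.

T ≈ 2130 K

For a small grey body in a large enclosure, net radiated power = εσA(T⁴ − T_w⁴).
Steady state: P = εσA(T⁴ − T_w⁴) with A = 4πr² = 0.001810 m².
T⁴ = P/(εσA) + T_w⁴ = 1340/(0.89·5.67×10⁻⁸·0.001810) + (1550)⁴
    = 1.467×10¹³ + 5.772×10¹² = 2.045×10¹³ K⁴.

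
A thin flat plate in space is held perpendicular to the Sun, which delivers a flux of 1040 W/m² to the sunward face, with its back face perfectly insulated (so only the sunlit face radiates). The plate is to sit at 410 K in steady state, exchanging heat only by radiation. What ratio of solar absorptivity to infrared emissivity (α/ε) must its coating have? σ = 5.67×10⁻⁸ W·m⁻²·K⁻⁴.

α/ε ≈ 1.54

Balance: αS·A = εσ·1A·T⁴ ⇒ α/ε = σT⁴/S.
α/ε = 5.67×10⁻⁸·(410)⁴/1040 = 5.67×10⁻⁸·2.826×10¹⁰/1040.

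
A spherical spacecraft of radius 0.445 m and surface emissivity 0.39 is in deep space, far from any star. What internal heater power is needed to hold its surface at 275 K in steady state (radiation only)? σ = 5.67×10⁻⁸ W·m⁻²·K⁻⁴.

P ≈ 315 W

P = εσ·4πr²·T⁴.
4πr² = 2.488 m²; T⁴ = 5.719×10⁹ K⁴.
P = 0.39·5.67×10⁻⁸·2.488·5.719×10⁹.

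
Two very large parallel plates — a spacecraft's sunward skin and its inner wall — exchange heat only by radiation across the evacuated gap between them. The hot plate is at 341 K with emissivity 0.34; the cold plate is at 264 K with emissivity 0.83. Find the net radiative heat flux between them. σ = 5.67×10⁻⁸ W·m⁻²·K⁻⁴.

q ≈ 156 W/m²

For two infinite grey parallel plates, q = σ(T₁⁴ − T₂⁴)/(1/ε₁ + 1/ε₂ − 1).
T₁⁴ − T₂⁴ = 1.352×10¹⁰ − 4.858×10⁹ = 8.664×10⁹ K⁴.
1/ε₁ + 1/ε₂ − 1 = 2.941 + 1.205 − 1 = 3.146.
q = 5.67×10⁻⁸ × 8.664×10⁹ / 3.146.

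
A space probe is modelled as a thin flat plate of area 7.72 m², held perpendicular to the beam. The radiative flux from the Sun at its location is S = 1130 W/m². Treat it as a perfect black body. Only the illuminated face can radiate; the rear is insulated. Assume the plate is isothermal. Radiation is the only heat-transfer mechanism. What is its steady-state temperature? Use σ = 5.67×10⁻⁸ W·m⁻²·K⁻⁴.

T ≈ 376 K

At equilibrium, absorbed power = emitted power.
Absorbing cross-section = A = 7.720 m²; emitting surface = A = 7.720 m² (ratio 1).
S·A_cross = εσ·A_surf·T⁴  ⇒  T⁴ = S/(1σ).
T⁴ = 1.00·1130/(1·5.67×10⁻⁸) = 1.993×10¹⁰ K⁴.
T = (1.993×10¹⁰)^(1/4).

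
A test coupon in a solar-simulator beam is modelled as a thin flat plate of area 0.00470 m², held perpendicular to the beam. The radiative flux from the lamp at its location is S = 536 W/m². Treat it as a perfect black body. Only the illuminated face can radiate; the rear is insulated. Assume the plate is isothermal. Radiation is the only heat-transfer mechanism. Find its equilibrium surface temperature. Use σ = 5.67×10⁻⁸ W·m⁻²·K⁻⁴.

T ≈ 312 K

At equilibrium, absorbed power = emitted power.
Absorbing cross-section = A = 0.004700 m²; emitting surface = A = 0.004700 m² (ratio 1).
S·A_cross = εσ·A_surf·T⁴  ⇒  T⁴ = S/(1σ).
T⁴ = 1.00·536/(1·5.67×10⁻⁸) = 9.453×10⁹ K⁴.
T = (9.453×10⁹)^(1/4).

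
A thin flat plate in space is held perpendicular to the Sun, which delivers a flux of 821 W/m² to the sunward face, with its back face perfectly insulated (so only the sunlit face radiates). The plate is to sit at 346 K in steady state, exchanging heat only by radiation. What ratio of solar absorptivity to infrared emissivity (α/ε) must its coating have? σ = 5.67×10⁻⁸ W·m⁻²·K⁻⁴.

α/ε ≈ 0.990

Balance: αS·A = εσ·1A·T⁴ ⇒ α/ε = σT⁴/S.
α/ε = 5.67×10⁻⁸·(346)⁴/821 = 5.67×10⁻⁸·1.433×10¹⁰/821.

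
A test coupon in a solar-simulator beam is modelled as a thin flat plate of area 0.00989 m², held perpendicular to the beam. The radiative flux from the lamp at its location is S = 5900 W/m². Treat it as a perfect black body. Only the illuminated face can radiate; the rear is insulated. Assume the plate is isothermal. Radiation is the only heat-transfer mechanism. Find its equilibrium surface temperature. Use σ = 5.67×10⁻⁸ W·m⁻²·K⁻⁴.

At equilibrium, absorbed power = emitted power.
Absorbing cross-section = A = 0.009890 m²; emitting surface = A = 0.009890 m² (ratio 1).
S·A_cross = εσ·A_surf·T⁴  ⇒  T⁴ = S/(1σ).
T⁴ = 1.00·5900/(1·5.67×10⁻⁸) = 1.041×10¹¹ K⁴.
T = (1.041×10¹¹)^(1/4).

T ≈ 568 K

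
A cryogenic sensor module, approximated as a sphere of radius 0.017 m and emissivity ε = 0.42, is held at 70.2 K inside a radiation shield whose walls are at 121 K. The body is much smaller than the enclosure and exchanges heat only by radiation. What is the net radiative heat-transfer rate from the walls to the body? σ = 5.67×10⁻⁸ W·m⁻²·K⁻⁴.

P_net ≈ 0.0164 W

For a small grey body in a large enclosure: P_net = εσA(T_body⁴ − T_wall⁴).
A = 4πr² = 0.003632 m²; T_body⁴ − T_wall⁴ = 2.429×10⁷ − 2.144×10⁸ = -1.901×10⁸ K⁴.
|P_net| = 0.42·5.67×10⁻⁸·0.003632·1.901×10⁸.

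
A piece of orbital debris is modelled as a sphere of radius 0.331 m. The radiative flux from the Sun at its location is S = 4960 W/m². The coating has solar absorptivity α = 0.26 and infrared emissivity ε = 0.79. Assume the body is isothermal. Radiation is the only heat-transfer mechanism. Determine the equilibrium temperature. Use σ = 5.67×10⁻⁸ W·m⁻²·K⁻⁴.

T ≈ 291 K

At equilibrium, absorbed power = emitted power.
Absorbing cross-section = πr² = 0.3442 m²; emitting surface = 4πr² = 1.377 m² (ratio 4).
αS·A_cross = εσ·A_surf·T⁴  ⇒  T⁴ = αS/(ε·4σ).
T⁴ = 0.260·4960/(0.79·4·5.67×10⁻⁸) = 7.198×10⁹ K⁴.
T = (7.198×10⁹)^(1/4).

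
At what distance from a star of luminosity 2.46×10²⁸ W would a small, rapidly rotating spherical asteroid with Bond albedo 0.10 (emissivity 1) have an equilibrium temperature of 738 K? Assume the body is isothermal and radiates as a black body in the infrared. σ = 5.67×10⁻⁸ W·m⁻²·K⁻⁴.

d ≈ 1.62×10¹¹ m

For an isothermal black-emitting sphere, (1−a)S·πr² = σ·4πr²·T⁴ ⇒ S = 4σT⁴/(1−a).
S = 4·5.67×10⁻⁸·(738)⁴/0.900 = 74750 W/m².
Flux falls as S = L/(4πd²), so d = √(L/(4πS)) = √(2.46×10²⁸/(4π·74750)).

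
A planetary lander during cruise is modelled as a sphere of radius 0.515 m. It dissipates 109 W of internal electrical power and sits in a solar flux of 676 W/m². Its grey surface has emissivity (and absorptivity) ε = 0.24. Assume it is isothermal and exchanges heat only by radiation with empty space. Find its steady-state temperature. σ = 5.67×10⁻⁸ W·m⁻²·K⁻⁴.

T ≈ 271 K

At steady state, absorbed solar power + internal power = radiated power.
Absorbed: α·S·A_cross = 0.24·676·0.8332 = 135.2 W (cross-section πr²).
Total input = 135.2 + 109 = 244.2 W.
Radiated: εσ·A_surf·T⁴ with A_surf = 4πr² = 3.333 m².
T⁴ = 244.2/(0.24·5.67×10⁻⁸·3.333) = 5.384×10⁹ K⁴.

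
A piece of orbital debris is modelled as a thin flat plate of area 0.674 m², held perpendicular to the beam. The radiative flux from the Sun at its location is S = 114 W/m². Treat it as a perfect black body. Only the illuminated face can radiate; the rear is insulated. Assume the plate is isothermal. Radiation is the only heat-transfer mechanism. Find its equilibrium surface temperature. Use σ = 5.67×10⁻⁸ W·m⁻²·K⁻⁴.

At equilibrium, absorbed power = emitted power.
Absorbing cross-section = A = 0.6740 m²; emitting surface = A = 0.6740 m² (ratio 1).
S·A_cross = εσ·A_surf·T⁴  ⇒  T⁴ = S/(1σ).
T⁴ = 1.00·114/(1·5.67×10⁻⁸) = 2.011×10⁹ K⁴.
T = (2.011×10⁹)^(1/4).

T ≈ 212 K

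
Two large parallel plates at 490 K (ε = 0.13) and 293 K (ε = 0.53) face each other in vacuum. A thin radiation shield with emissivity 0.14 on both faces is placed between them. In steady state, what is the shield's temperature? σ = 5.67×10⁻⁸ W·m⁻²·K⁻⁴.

In steady state the net flux on the hot side equals that on the cold side.
σ(T₁⁴−T_s⁴)/D₁ = σ(T_s⁴−T₂⁴)/D₂, with D₁ = 1/ε₁+1/ε_s−1 = 13.84, D₂ = 1/ε_s+1/ε₂−1 = 8.030.
Solve for T_s⁴: T_s⁴ = (D₂·T₁⁴ + D₁·T₂⁴)/(D₁+D₂) = 2.583×10¹⁰ K⁴.

T_s ≈ 401 K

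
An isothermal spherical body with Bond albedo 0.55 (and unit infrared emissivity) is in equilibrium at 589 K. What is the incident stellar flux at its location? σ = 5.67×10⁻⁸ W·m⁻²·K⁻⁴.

S ≈ 60700 W/m²

(1−a)S·πr² = σ·4πr²·T⁴ ⇒ S = 4σT⁴/(1−a).
S = 4·5.67×10⁻⁸·1.204×10¹¹/0.450.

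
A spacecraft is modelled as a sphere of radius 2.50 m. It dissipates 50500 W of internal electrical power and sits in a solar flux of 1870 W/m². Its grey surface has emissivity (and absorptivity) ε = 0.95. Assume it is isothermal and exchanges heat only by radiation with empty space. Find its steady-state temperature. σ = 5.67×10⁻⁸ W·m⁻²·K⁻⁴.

T ≈ 377 K

At steady state, absorbed solar power + internal power = radiated power.
Absorbed: α·S·A_cross = 0.95·1870·19.63 = 34880 W (cross-section πr²).
Total input = 34880 + 50500 = 85380 W.
Radiated: εσ·A_surf·T⁴ with A_surf = 4πr² = 78.54 m².
T⁴ = 85380/(0.95·5.67×10⁻⁸·78.54) = 2.018×10¹⁰ K⁴.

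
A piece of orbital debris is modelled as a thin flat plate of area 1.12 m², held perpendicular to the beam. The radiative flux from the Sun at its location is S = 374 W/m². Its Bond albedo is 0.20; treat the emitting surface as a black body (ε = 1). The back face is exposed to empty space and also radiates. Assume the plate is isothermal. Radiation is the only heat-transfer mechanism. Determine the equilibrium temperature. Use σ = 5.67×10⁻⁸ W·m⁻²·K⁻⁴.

At equilibrium, absorbed power = emitted power.
Absorbing cross-section = A = 1.120 m²; emitting surface = 2A = 2.240 m² (ratio 2).
(1−a)S·A_cross = εσ·A_surf·T⁴  ⇒  T⁴ = (1−a)S/(2σ).
T⁴ = 0.800·374/(2·5.67×10⁻⁸) = 2.638×10⁹ K⁴.
T = (2.638×10⁹)^(1/4).

T ≈ 227 K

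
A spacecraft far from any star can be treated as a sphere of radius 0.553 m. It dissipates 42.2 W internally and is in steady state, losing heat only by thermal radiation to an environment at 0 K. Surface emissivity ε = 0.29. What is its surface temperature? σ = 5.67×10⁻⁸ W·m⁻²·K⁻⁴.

Steady state: internal power = radiated power, P = εσA T⁴.
Radiating area A = 4πr² = 3.843 m².
T⁴ = P/(εσA) = 42.2/(0.29·5.67×10⁻⁸·3.843) = 6.678×10⁸ K⁴.
T = (6.678×10⁸)^(1/4).

T ≈ 161 K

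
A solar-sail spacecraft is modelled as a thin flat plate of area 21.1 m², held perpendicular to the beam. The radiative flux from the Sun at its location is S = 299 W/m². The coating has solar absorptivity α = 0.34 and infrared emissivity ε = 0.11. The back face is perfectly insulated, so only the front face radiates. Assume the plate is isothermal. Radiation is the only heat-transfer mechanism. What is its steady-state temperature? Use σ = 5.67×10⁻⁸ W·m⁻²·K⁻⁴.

At equilibrium, absorbed power = emitted power.
Absorbing cross-section = A = 21.10 m²; emitting surface = A = 21.10 m² (ratio 1).
αS·A_cross = εσ·A_surf·T⁴  ⇒  T⁴ = αS/(ε·1σ).
T⁴ = 0.340·299/(0.11·1·5.67×10⁻⁸) = 1.630×10¹⁰ K⁴.
T = (1.630×10¹⁰)^(1/4).

T ≈ 357 K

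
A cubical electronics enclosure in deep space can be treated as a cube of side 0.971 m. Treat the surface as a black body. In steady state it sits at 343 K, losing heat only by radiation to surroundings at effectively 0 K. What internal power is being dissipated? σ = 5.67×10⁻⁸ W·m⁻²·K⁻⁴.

P ≈ 4440 W

Steady state: P = εσA T⁴.
A = 6L² = 5.657 m²; T⁴ = (343)⁴ = 1.384×10¹⁰ K⁴.
P = 1.0 × 5.67×10⁻⁸ × 5.657 × 1.384×10¹⁰.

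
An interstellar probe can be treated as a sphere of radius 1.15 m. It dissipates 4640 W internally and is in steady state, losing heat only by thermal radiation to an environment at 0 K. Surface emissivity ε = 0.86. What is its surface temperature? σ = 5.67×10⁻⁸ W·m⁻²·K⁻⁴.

T ≈ 275 K

Steady state: internal power = radiated power, P = εσA T⁴.
Radiating area A = 4πr² = 16.62 m².
T⁴ = P/(εσA) = 4640/(0.86·5.67×10⁻⁸·16.62) = 5.726×10⁹ K⁴.
T = (5.726×10⁹)^(1/4).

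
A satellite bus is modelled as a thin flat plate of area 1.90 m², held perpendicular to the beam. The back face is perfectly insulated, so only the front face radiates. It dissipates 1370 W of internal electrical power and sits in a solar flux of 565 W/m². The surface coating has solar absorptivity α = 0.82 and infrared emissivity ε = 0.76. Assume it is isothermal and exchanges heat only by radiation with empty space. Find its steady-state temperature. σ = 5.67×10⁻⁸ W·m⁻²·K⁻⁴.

T ≈ 407 K

At steady state, absorbed solar power + internal power = radiated power.
Absorbed: α·S·A_cross = 0.82·565·1.900 = 880.3 W (cross-section A).
Total input = 880.3 + 1370 = 2250 W.
Radiated: εσ·A_surf·T⁴ with A_surf = A = 1.900 m².
T⁴ = 2250/(0.76·5.67×10⁻⁸·1.900) = 2.748×10¹⁰ K⁴.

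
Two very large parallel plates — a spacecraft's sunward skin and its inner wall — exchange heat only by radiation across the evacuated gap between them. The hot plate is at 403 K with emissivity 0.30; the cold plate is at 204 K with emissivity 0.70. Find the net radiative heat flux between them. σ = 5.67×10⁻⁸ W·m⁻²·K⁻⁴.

q ≈ 371 W/m²

For two infinite grey parallel plates, q = σ(T₁⁴ − T₂⁴)/(1/ε₁ + 1/ε₂ − 1).
T₁⁴ − T₂⁴ = 2.638×10¹⁰ − 1.732×10⁹ = 2.464×10¹⁰ K⁴.
1/ε₁ + 1/ε₂ − 1 = 3.333 + 1.429 − 1 = 3.762.
q = 5.67×10⁻⁸ × 2.464×10¹⁰ / 3.762.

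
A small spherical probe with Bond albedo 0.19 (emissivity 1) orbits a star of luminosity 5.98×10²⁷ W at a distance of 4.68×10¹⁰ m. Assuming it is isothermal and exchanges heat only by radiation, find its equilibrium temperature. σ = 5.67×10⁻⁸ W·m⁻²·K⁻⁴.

T ≈ 939 K

First find the stellar flux at distance d: S = L/(4πd²) = 5.98×10²⁷/(4π·(4.68×10¹⁰)²) = 2.173×10⁵ W/m².
For an isothermal sphere, absorbed (1−a)S·πr² = emitted σ·4πr²·T⁴, so T⁴ = (1−a)S/(4σ).
T⁴ = 0.810·2.173×10⁵/(4·5.67×10⁻⁸) = 7.760×10¹¹ K⁴.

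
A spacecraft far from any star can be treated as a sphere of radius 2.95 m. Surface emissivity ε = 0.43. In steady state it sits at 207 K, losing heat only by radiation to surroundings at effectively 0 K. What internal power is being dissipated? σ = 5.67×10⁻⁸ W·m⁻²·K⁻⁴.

Steady state: P = εσA T⁴.
A = 4πr² = 109.4 m²; T⁴ = (207)⁴ = 1.836×10⁹ K⁴.
P = 0.43 × 5.67×10⁻⁸ × 109.4 × 1.836×10⁹.

P ≈ 4900 W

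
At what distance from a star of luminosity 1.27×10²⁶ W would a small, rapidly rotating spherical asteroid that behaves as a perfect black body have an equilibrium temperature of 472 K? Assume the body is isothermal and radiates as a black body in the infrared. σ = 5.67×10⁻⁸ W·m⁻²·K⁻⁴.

d ≈ 3.00×10¹⁰ m

For an isothermal black-emitting sphere, (1−a)S·πr² = σ·4πr²·T⁴ ⇒ S = 4σT⁴/(1−a).
S = 4·5.67×10⁻⁸·(472)⁴/1.00 = 11260 W/m².
Flux falls as S = L/(4πd²), so d = √(L/(4πS)) = √(1.27×10²⁶/(4π·11260)).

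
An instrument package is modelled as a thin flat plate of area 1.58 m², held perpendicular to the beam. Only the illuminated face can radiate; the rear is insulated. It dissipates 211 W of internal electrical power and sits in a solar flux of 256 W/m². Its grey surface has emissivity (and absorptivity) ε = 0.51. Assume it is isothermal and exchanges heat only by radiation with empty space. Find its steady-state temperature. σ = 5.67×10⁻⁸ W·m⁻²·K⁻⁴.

T ≈ 309 K

At steady state, absorbed solar power + internal power = radiated power.
Absorbed: α·S·A_cross = 0.51·256·1.580 = 206.3 W (cross-section A).
Total input = 206.3 + 211 = 417.3 W.
Radiated: εσ·A_surf·T⁴ with A_surf = A = 1.580 m².
T⁴ = 417.3/(0.51·5.67×10⁻⁸·1.580) = 9.133×10⁹ K⁴.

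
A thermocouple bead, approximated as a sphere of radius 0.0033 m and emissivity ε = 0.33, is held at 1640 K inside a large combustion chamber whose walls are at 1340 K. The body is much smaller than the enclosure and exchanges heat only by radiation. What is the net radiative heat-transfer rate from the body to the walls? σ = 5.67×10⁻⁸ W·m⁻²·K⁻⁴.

P_net ≈ 10.3 W

For a small grey body in a large enclosure: P_net = εσA(T_body⁴ − T_wall⁴).
A = 4πr² = 1.368×10⁻⁴ m²; T_body⁴ − T_wall⁴ = 7.234×10¹² − 3.224×10¹² = 4.010×10¹² K⁴.
|P_net| = 0.33·5.67×10⁻⁸·1.368×10⁻⁴·4.010×10¹².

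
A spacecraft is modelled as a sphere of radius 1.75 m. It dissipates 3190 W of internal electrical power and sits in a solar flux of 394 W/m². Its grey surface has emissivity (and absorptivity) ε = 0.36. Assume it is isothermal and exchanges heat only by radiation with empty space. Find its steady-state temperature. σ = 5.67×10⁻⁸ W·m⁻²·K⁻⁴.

T ≈ 276 K

At steady state, absorbed solar power + internal power = radiated power.
Absorbed: α·S·A_cross = 0.36·394·9.621 = 1365 W (cross-section πr²).
Total input = 1365 + 3190 = 4555 W.
Radiated: εσ·A_surf·T⁴ with A_surf = 4πr² = 38.48 m².
T⁴ = 4555/(0.36·5.67×10⁻⁸·38.48) = 5.798×10⁹ K⁴.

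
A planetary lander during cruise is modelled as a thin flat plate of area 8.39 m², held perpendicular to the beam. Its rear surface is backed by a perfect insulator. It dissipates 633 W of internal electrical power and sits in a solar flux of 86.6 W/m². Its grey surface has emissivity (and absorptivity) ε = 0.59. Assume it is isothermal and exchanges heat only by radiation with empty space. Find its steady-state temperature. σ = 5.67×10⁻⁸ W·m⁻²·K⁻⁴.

At steady state, absorbed solar power + internal power = radiated power.
Absorbed: α·S·A_cross = 0.59·86.6·8.390 = 428.7 W (cross-section A).
Total input = 428.7 + 633 = 1062 W.
Radiated: εσ·A_surf·T⁴ with A_surf = A = 8.390 m².
T⁴ = 1062/(0.59·5.67×10⁻⁸·8.390) = 3.783×10⁹ K⁴.

T ≈ 248 K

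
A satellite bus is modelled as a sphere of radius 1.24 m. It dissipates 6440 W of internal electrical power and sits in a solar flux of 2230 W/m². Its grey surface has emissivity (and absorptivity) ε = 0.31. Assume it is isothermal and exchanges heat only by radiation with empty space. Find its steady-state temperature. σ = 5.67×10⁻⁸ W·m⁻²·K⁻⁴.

T ≈ 412 K

At steady state, absorbed solar power + internal power = radiated power.
Absorbed: α·S·A_cross = 0.31·2230·4.831 = 3339 W (cross-section πr²).
Total input = 3339 + 6440 = 9779 W.
Radiated: εσ·A_surf·T⁴ with A_surf = 4πr² = 19.32 m².
T⁴ = 9779/(0.31·5.67×10⁻⁸·19.32) = 2.879×10¹⁰ K⁴.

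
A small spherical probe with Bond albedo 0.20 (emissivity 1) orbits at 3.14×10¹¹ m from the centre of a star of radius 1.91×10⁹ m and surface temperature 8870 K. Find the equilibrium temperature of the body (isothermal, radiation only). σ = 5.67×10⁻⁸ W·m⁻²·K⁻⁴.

The star's surface emits σT_*⁴; at distance d the flux is S = σT_*⁴(R_*/d)².
S = 5.67×10⁻⁸·(8870)⁴·(1.91×10⁹/3.14×10¹¹)² = 12990 W/m².
For an isothermal sphere T⁴ = (1−a)S/(4σ) = 4.581×10¹⁰ K⁴.

T ≈ 463 K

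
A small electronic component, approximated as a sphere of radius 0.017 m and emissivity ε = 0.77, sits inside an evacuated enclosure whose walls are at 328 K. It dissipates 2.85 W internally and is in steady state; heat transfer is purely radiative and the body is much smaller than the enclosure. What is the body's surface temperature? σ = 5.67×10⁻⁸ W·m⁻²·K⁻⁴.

T ≈ 415 K

For a small grey body in a large enclosure, net radiated power = εσA(T⁴ − T_w⁴).
Steady state: P = εσA(T⁴ − T_w⁴) with A = 4πr² = 0.003632 m².
T⁴ = P/(εσA) + T_w⁴ = 2.85/(0.77·5.67×10⁻⁸·0.003632) + (328)⁴
    = 1.797×10¹⁰ + 1.157×10¹⁰ = 2.955×10¹⁰ K⁴.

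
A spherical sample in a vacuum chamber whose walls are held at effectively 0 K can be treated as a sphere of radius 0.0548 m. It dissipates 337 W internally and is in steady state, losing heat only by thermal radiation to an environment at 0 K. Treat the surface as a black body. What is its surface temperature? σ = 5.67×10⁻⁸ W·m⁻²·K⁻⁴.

T ≈ 630 K

Steady state: internal power = radiated power, P = εσA T⁴.
Radiating area A = 4πr² = 0.03774 m².
T⁴ = P/(εσA) = 337/(1.0·5.67×10⁻⁸·0.03774) = 1.575×10¹¹ K⁴.
T = (1.575×10¹¹)^(1/4).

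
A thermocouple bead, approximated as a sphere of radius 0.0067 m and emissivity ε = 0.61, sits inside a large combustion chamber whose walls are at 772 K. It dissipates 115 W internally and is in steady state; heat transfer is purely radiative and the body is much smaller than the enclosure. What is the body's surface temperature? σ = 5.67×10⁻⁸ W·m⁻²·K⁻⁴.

T ≈ 1580 K

For a small grey body in a large enclosure, net radiated power = εσA(T⁴ − T_w⁴).
Steady state: P = εσA(T⁴ − T_w⁴) with A = 4πr² = 5.641×10⁻⁴ m².
T⁴ = P/(εσA) + T_w⁴ = 115/(0.61·5.67×10⁻⁸·5.641×10⁻⁴) + (772)⁴
    = 5.894×10¹² + 3.552×10¹¹ = 6.249×10¹² K⁴.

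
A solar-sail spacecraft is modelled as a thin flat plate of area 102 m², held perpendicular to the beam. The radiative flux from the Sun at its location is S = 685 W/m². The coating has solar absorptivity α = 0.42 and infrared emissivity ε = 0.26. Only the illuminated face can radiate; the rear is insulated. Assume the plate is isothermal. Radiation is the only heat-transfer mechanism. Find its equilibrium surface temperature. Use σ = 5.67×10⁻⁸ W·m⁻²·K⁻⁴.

At equilibrium, absorbed power = emitted power.
Absorbing cross-section = A = 102.0 m²; emitting surface = A = 102.0 m² (ratio 1).
αS·A_cross = εσ·A_surf·T⁴  ⇒  T⁴ = αS/(ε·1σ).
T⁴ = 0.420·685/(0.26·1·5.67×10⁻⁸) = 1.952×10¹⁰ K⁴.
T = (1.952×10¹⁰)^(1/4).

T ≈ 374 K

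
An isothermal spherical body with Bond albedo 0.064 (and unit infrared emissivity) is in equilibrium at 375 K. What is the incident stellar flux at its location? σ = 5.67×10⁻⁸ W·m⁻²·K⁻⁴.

(1−a)S·πr² = σ·4πr²·T⁴ ⇒ S = 4σT⁴/(1−a).
S = 4·5.67×10⁻⁸·1.978×10¹⁰/0.936.

S ≈ 4790 W/m²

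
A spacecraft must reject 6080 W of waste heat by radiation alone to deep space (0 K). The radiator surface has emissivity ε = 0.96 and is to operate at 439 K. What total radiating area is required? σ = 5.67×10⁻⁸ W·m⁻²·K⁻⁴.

A ≈ 3.01 m²

P = εσA T⁴ ⇒ A = P/(εσT⁴).
T⁴ = 3.714×10¹⁰ K⁴.
A = 6080/(0.96 × 5.67×10⁻⁸ × 3.714×10¹⁰).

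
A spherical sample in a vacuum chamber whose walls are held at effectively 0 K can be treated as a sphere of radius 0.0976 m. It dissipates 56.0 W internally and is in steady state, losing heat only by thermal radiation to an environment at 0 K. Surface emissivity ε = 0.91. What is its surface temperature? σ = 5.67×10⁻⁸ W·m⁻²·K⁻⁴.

T ≈ 309 K

Steady state: internal power = radiated power, P = εσA T⁴.
Radiating area A = 4πr² = 0.1197 m².
T⁴ = P/(εσA) = 56.0/(0.91·5.67×10⁻⁸·0.1197) = 9.067×10⁹ K⁴.
T = (9.067×10⁹)^(1/4).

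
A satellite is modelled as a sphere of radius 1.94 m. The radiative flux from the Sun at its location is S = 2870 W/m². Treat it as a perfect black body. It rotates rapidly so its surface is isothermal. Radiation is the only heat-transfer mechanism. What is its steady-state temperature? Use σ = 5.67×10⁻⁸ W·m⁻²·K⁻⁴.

At equilibrium, absorbed power = emitted power.
Absorbing cross-section = πr² = 11.82 m²; emitting surface = 4πr² = 47.29 m² (ratio 4).
S·A_cross = εσ·A_surf·T⁴  ⇒  T⁴ = S/(4σ).
T⁴ = 1.00·2870/(4·5.67×10⁻⁸) = 1.265×10¹⁰ K⁴.
T = (1.265×10¹⁰)^(1/4).

T ≈ 335 K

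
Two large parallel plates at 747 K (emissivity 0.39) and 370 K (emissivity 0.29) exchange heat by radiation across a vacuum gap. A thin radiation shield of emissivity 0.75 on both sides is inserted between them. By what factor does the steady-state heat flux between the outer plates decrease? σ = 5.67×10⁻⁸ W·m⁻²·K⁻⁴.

factor ≈ 1.33

Without shield: q₀ = σΔ(T⁴)/(1/ε₁+1/ε₂−1) with denominator 5.012.
With shield the two gaps are in series; the resistances add: (1/ε₁+1/ε_s−1)+(1/ε_s+1/ε₂−1) = 2.897+3.782 = 6.679.
Heat-flux ratio q₀/q = 6.679/5.012.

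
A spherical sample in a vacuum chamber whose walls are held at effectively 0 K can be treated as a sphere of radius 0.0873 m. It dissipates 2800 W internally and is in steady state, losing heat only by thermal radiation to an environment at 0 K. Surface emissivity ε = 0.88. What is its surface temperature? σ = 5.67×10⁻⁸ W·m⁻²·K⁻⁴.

T ≈ 875 K

Steady state: internal power = radiated power, P = εσA T⁴.
Radiating area A = 4πr² = 0.09577 m².
T⁴ = P/(εσA) = 2800/(0.88·5.67×10⁻⁸·0.09577) = 5.859×10¹¹ K⁴.
T = (5.859×10¹¹)^(1/4).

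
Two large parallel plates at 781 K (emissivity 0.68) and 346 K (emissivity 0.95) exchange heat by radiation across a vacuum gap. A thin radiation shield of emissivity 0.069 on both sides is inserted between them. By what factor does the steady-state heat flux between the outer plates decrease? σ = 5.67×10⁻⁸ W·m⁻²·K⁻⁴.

factor ≈ 19.4

Without shield: q₀ = σΔ(T⁴)/(1/ε₁+1/ε₂−1) with denominator 1.523.
With shield the two gaps are in series; the resistances add: (1/ε₁+1/ε_s−1)+(1/ε_s+1/ε₂−1) = 14.96+14.55 = 29.51.
Heat-flux ratio q₀/q = 29.51/1.523.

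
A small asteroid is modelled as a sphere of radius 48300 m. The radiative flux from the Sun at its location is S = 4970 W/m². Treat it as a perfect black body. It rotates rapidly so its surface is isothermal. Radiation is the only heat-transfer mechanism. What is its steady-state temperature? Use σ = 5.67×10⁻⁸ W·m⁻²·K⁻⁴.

At equilibrium, absorbed power = emitted power.
Absorbing cross-section = πr² = 7.329×10⁹ m²; emitting surface = 4πr² = 2.932×10¹⁰ m² (ratio 4).
S·A_cross = εσ·A_surf·T⁴  ⇒  T⁴ = S/(4σ).
T⁴ = 1.00·4970/(4·5.67×10⁻⁸) = 2.191×10¹⁰ K⁴.
T = (2.191×10¹⁰)^(1/4).

T ≈ 385 K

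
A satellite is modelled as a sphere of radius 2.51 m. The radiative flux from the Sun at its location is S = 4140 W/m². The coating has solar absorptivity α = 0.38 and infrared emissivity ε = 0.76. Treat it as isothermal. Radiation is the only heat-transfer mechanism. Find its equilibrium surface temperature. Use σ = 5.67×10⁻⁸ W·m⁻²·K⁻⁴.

At equilibrium, absorbed power = emitted power.
Absorbing cross-section = πr² = 19.79 m²; emitting surface = 4πr² = 79.17 m² (ratio 4).
αS·A_cross = εσ·A_surf·T⁴  ⇒  T⁴ = αS/(ε·4σ).
T⁴ = 0.380·4140/(0.76·4·5.67×10⁻⁸) = 9.127×10⁹ K⁴.
T = (9.127×10⁹)^(1/4).

T ≈ 309 K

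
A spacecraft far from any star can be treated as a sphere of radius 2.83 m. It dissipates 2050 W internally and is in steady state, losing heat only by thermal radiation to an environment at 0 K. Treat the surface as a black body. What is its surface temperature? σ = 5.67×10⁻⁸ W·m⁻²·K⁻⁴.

T ≈ 138 K

Steady state: internal power = radiated power, P = εσA T⁴.
Radiating area A = 4πr² = 100.6 m².
T⁴ = P/(εσA) = 2050/(1.0·5.67×10⁻⁸·100.6) = 3.592×10⁸ K⁴.
T = (3.592×10⁸)^(1/4).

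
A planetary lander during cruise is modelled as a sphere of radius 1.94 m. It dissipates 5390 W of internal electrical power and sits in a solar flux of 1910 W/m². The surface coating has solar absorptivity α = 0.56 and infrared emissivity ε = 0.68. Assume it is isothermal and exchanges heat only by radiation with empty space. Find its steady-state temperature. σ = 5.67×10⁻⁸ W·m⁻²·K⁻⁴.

At steady state, absorbed solar power + internal power = radiated power.
Absorbed: α·S·A_cross = 0.56·1910·11.82 = 12650 W (cross-section πr²).
Total input = 12650 + 5390 = 18040 W.
Radiated: εσ·A_surf·T⁴ with A_surf = 4πr² = 47.29 m².
T⁴ = 18040/(0.68·5.67×10⁻⁸·47.29) = 9.891×10⁹ K⁴.

T ≈ 315 K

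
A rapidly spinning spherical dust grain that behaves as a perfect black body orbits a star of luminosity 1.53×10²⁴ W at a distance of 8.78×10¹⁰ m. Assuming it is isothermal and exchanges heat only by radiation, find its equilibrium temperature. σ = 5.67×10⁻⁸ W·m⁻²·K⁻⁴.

T ≈ 91.4 K

First find the stellar flux at distance d: S = L/(4πd²) = 1.53×10²⁴/(4π·(8.78×10¹⁰)²) = 15.79 W/m².
For an isothermal sphere, absorbed (1−a)S·πr² = emitted σ·4πr²·T⁴, so T⁴ = (1−a)S/(4σ).
T⁴ = 1.00·15.79/(4·5.67×10⁻⁸) = 6.964×10⁷ K⁴.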